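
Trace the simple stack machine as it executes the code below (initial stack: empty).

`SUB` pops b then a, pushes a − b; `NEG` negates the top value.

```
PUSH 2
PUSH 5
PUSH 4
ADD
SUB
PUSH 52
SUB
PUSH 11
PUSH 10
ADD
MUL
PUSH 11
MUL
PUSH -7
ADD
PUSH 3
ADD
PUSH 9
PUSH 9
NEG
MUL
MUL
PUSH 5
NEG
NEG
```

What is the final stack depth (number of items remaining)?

PUSH 2  -> [2]
PUSH 5  -> [2, 5]
PUSH 4  -> [2, 5, 4]
ADD     -> [2, 9]
SUB     -> [-7]
PUSH 52 -> [-7, 52]
SUB     -> [-59]
PUSH 11 -> [-59, 11]
PUSH 10 -> [-59, 11, 10]
ADD     -> [-59, 21]
MUL     -> [-1239]
PUSH 11 -> [-1239, 11]
MUL     -> [-13629]
PUSH -7 -> [-13629, -7]
ADD     -> [-13636]
PUSH 3  -> [-13636, 3]
ADD     -> [-13633]
PUSH 9  -> [-13633, 9]
PUSH 9  -> [-13633, 9, 9]
NEG     -> [-13633, 9, -9]
MUL     -> [-13633, -81]
MUL     -> [1104273]
PUSH 5  -> [1104273, 5]
NEG     -> [1104273, -5]
NEG     -> [1104273, 5]

2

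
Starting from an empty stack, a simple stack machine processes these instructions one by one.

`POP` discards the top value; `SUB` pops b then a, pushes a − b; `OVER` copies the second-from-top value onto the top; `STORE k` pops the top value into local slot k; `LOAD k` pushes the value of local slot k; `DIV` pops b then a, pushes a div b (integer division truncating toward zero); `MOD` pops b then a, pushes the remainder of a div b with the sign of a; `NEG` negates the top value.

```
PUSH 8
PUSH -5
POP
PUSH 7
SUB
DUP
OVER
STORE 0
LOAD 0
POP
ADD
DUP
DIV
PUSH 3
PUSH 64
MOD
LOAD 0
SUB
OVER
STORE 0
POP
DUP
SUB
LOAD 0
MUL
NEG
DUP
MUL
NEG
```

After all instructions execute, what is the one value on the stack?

PUSH 8  : [8]
PUSH -5 : [8, -5]
POP     : [8]
PUSH 7  : [8, 7]
SUB     : [1]
DUP     : [1, 1]
OVER    : [1, 1, 1]
STORE 0 : [1, 1]
LOAD 0  : [1, 1, 1]
POP     : [1, 1]
ADD     : [2]
DUP     : [2, 2]
DIV     : [1]
PUSH 3  : [1, 3]
PUSH 64 : [1, 3, 64]
MOD     : [1, 3]
LOAD 0  : [1, 3, 1]
SUB     : [1, 2]
OVER    : [1, 2, 1]
STORE 0 : [1, 2]
POP     : [1]
DUP     : [1, 1]
SUB     : [0]
LOAD 0  : [0, 1]
MUL     : [0]
NEG     : [0]
DUP     : [0, 0]
MUL     : [0]
NEG     : [0]

0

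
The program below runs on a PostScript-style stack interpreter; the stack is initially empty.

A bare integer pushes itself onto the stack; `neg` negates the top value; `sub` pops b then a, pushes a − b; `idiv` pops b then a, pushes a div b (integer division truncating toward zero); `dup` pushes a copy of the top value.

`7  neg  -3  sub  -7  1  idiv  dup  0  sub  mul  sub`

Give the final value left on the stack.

-53

7    : [7]
neg  : [-7]
-3   : [-7, -3]
sub  : [-4]
-7   : [-4, -7]
1    : [-4, -7, 1]
idiv : [-4, -7]
dup  : [-4, -7, -7]
0    : [-4, -7, -7, 0]
sub  : [-4, -7, -7]
mul  : [-4, 49]
sub  : [-53]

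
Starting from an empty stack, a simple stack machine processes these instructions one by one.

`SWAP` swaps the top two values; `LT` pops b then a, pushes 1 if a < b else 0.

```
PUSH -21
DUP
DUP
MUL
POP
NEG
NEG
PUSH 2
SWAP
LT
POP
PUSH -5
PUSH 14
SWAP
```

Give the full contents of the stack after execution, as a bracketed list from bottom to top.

PUSH -21 : -21
DUP      : -21 -21
DUP      : -21 -21 -21
MUL      : -21 441
POP      : -21
NEG      : 21
NEG      : -21
PUSH 2   : -21 2
SWAP     : 2 -21
LT       : 0
POP      : (empty)
PUSH -5  : -5
PUSH 14  : -5 14
SWAP     : 14 -5

[14, -5]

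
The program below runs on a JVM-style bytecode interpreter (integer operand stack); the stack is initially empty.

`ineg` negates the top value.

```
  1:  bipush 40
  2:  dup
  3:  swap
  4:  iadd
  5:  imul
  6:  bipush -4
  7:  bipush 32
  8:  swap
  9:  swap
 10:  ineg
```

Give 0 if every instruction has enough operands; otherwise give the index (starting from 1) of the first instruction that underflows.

bipush 40  [40]
dup        [40, 40]
swap       [40, 40]
iadd       [80]
imul  — needs 2 operands, stack has 1 → underflow

5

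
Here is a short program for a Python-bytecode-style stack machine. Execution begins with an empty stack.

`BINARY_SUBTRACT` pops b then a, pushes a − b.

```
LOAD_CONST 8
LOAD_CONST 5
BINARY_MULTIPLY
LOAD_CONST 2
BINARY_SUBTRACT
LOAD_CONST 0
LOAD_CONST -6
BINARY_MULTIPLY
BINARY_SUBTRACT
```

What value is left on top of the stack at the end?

38

LOAD_CONST 8     [8]
LOAD_CONST 5     [8, 5]
BINARY_MULTIPLY  [40]
LOAD_CONST 2     [40, 2]
BINARY_SUBTRACT  [38]
LOAD_CONST 0     [38, 0]
LOAD_CONST -6    [38, 0, -6]
BINARY_MULTIPLY  [38, 0]
BINARY_SUBTRACT  [38]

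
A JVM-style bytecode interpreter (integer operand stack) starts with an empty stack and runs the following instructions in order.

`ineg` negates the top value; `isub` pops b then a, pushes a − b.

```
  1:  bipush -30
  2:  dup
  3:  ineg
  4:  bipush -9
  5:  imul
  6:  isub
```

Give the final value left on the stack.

240

bipush -30 → -30
dup        → -30 -30
ineg       → -30 30
bipush -9  → -30 30 -9
imul       → -30 -270
isub       → 240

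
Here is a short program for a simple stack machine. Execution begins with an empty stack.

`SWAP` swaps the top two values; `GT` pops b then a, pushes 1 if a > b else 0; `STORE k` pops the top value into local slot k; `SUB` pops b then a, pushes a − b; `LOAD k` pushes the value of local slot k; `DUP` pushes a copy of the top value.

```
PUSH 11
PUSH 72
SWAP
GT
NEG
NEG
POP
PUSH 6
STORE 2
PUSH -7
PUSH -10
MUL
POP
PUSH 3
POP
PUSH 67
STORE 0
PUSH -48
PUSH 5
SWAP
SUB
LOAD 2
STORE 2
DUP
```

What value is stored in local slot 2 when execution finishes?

6

PUSH 11  -> 11
PUSH 72  -> 11 72
SWAP     -> 72 11
GT       -> 1
NEG      -> -1
NEG      -> 1
POP      -> (empty)
PUSH 6   -> 6
STORE 2  -> (empty)
PUSH -7  -> -7
PUSH -10 -> -7 -10
MUL      -> 70
POP      -> (empty)
PUSH 3   -> 3
POP      -> (empty)
PUSH 67  -> 67
STORE 0  -> (empty)
PUSH -48 -> -48
PUSH 5   -> -48 5
SWAP     -> 5 -48
SUB      -> 53
LOAD 2   -> 53 6
STORE 2  -> 53
DUP      -> 53 53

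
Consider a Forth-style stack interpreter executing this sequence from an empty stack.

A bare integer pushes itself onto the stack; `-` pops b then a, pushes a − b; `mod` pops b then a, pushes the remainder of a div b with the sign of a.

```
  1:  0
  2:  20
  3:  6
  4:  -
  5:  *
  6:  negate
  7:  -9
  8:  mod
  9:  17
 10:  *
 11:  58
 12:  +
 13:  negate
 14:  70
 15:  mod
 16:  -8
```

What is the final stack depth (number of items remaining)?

2

0      -> [0]
20     -> [0, 20]
6      -> [0, 20, 6]
-      -> [0, 14]
*      -> [0]
negate -> [0]
-9     -> [0, -9]
mod    -> [0]
17     -> [0, 17]
*      -> [0]
58     -> [0, 58]
+      -> [58]
negate -> [-58]
70     -> [-58, 70]
mod    -> [-58]
-8     -> [-58, -8]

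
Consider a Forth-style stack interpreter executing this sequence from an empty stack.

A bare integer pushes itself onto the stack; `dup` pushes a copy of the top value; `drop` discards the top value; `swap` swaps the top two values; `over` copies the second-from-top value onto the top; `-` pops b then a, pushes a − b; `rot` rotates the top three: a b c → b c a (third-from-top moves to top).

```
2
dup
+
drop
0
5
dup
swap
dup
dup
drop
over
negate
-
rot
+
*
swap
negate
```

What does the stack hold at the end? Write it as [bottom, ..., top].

[75, 0]

2       2
dup     2 2
+       4
drop    (empty)
0       0
5       0 5
dup     0 5 5
swap    0 5 5
dup     0 5 5 5
dup     0 5 5 5 5
drop    0 5 5 5
over    0 5 5 5 5
negate  0 5 5 5 -5
-       0 5 5 10
rot     0 5 10 5
+       0 5 15
*       0 75
swap    75 0
negate  75 0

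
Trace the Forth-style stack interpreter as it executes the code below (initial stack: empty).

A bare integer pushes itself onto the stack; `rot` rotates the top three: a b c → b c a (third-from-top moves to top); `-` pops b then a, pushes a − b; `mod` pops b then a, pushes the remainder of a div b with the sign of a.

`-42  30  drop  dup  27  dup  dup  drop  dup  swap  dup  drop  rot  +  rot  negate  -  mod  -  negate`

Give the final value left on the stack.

-42    → -42
30     → -42 30
drop   → -42
dup    → -42 -42
27     → -42 -42 27
dup    → -42 -42 27 27
dup    → -42 -42 27 27 27
drop   → -42 -42 27 27
dup    → -42 -42 27 27 27
swap   → -42 -42 27 27 27
dup    → -42 -42 27 27 27 27
drop   → -42 -42 27 27 27
rot    → -42 -42 27 27 27
+      → -42 -42 27 54
rot    → -42 27 54 -42
negate → -42 27 54 42
-      → -42 27 12
mod    → -42 3
-      → -45
negate → 45

45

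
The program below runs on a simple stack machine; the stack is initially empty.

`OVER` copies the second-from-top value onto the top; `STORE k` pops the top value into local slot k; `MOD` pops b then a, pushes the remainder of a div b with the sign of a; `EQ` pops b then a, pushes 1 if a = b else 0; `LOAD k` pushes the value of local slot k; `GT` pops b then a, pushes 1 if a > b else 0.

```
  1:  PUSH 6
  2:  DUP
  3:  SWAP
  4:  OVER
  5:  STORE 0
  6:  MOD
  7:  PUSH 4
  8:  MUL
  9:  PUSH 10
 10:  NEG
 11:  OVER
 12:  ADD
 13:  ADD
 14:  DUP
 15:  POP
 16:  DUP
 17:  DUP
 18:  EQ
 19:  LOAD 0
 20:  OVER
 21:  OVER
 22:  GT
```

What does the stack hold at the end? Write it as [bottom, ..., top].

[-10, 1, 6, 0]

PUSH 6  : [6]
DUP     : [6, 6]
SWAP    : [6, 6]
OVER    : [6, 6, 6]
STORE 0 : [6, 6]
MOD     : [0]
PUSH 4  : [0, 4]
MUL     : [0]
PUSH 10 : [0, 10]
NEG     : [0, -10]
OVER    : [0, -10, 0]
ADD     : [0, -10]
ADD     : [-10]
DUP     : [-10, -10]
POP     : [-10]
DUP     : [-10, -10]
DUP     : [-10, -10, -10]
EQ      : [-10, 1]
LOAD 0  : [-10, 1, 6]
OVER    : [-10, 1, 6, 1]
OVER    : [-10, 1, 6, 1, 6]
GT      : [-10, 1, 6, 0]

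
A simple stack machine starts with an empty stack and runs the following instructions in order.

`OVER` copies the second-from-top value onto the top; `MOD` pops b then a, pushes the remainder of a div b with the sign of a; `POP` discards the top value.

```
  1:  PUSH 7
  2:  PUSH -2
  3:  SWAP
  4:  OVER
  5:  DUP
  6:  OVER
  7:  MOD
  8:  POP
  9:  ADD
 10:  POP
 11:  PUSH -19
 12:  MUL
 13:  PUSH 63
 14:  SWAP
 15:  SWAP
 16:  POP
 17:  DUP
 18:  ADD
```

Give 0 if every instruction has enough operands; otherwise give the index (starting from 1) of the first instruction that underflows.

PUSH 7   -> [7]
PUSH -2  -> [7, -2]
SWAP     -> [-2, 7]
OVER     -> [-2, 7, -2]
DUP      -> [-2, 7, -2, -2]
OVER     -> [-2, 7, -2, -2, -2]
MOD      -> [-2, 7, -2, 0]
POP      -> [-2, 7, -2]
ADD      -> [-2, 5]
POP      -> [-2]
PUSH -19 -> [-2, -19]
MUL      -> [38]
PUSH 63  -> [38, 63]
SWAP     -> [63, 38]
SWAP     -> [38, 63]
POP      -> [38]
DUP      -> [38, 38]
ADD      -> [76]

0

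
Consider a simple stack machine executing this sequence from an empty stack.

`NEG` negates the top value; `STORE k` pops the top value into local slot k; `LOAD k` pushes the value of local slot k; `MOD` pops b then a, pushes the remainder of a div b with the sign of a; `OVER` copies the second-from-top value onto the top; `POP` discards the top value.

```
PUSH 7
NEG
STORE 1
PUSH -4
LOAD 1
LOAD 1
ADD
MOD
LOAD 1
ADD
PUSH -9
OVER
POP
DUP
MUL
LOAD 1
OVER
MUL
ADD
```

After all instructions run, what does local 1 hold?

PUSH 7  → [7]
NEG     → [-7]
STORE 1 → []
PUSH -4 → [-4]
LOAD 1  → [-4, -7]
LOAD 1  → [-4, -7, -7]
ADD     → [-4, -14]
MOD     → [-4]
LOAD 1  → [-4, -7]
ADD     → [-11]
PUSH -9 → [-11, -9]
OVER    → [-11, -9, -11]
POP     → [-11, -9]
DUP     → [-11, -9, -9]
MUL     → [-11, 81]
LOAD 1  → [-11, 81, -7]
OVER    → [-11, 81, -7, 81]
MUL     → [-11, 81, -567]
ADD     → [-11, -486]

-7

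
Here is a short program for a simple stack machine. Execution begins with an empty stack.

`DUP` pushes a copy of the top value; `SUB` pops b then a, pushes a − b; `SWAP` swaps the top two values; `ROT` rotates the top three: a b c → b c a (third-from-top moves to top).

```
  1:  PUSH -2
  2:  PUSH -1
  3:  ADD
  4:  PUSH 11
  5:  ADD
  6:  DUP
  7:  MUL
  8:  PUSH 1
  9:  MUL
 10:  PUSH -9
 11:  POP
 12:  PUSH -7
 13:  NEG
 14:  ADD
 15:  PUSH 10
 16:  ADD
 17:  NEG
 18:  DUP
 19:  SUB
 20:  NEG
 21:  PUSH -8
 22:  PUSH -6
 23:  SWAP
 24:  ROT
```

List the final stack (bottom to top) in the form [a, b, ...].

[-6, -8, 0]

PUSH -2 : -2
PUSH -1 : -2 -1
ADD     : -3
PUSH 11 : -3 11
ADD     : 8
DUP     : 8 8
MUL     : 64
PUSH 1  : 64 1
MUL     : 64
PUSH -9 : 64 -9
POP     : 64
PUSH -7 : 64 -7
NEG     : 64 7
ADD     : 71
PUSH 10 : 71 10
ADD     : 81
NEG     : -81
DUP     : -81 -81
SUB     : 0
NEG     : 0
PUSH -8 : 0 -8
PUSH -6 : 0 -8 -6
SWAP    : 0 -6 -8
ROT     : -6 -8 0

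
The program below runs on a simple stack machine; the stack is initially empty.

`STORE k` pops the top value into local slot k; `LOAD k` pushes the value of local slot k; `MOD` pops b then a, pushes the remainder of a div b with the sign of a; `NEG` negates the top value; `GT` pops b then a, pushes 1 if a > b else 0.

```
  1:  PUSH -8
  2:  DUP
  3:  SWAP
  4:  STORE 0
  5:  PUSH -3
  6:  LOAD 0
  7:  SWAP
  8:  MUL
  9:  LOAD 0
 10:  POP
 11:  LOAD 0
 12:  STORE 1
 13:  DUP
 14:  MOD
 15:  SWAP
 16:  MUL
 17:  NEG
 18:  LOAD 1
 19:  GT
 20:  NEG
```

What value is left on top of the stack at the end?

PUSH -8  [-8]
DUP      [-8, -8]
SWAP     [-8, -8]
STORE 0  [-8]
PUSH -3  [-8, -3]
LOAD 0   [-8, -3, -8]
SWAP     [-8, -8, -3]
MUL      [-8, 24]
LOAD 0   [-8, 24, -8]
POP      [-8, 24]
LOAD 0   [-8, 24, -8]
STORE 1  [-8, 24]
DUP      [-8, 24, 24]
MOD      [-8, 0]
SWAP     [0, -8]
MUL      [0]
NEG      [0]
LOAD 1   [0, -8]
GT       [1]
NEG      [-1]

-1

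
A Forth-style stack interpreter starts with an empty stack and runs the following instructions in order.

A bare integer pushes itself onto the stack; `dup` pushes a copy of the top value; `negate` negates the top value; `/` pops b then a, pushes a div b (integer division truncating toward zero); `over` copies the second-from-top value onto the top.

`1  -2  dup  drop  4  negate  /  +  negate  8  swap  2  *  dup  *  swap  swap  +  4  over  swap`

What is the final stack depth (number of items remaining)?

3

1       1
-2      1 -2
dup     1 -2 -2
drop    1 -2
4       1 -2 4
negate  1 -2 -4
/       1 0
+       1
negate  -1
8       -1 8
swap    8 -1
2       8 -1 2
*       8 -2
dup     8 -2 -2
*       8 4
swap    4 8
swap    8 4
+       12
4       12 4
over    12 4 12
swap    12 12 4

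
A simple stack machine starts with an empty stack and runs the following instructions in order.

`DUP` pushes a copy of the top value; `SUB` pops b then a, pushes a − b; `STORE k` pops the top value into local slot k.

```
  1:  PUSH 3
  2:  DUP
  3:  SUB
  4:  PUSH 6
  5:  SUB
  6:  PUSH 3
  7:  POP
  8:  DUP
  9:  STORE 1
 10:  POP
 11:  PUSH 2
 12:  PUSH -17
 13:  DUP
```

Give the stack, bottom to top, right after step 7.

PUSH 3 : 3
DUP    : 3 3
SUB    : 0
PUSH 6 : 0 6
SUB    : -6
PUSH 3 : -6 3
POP    : -6

[-6]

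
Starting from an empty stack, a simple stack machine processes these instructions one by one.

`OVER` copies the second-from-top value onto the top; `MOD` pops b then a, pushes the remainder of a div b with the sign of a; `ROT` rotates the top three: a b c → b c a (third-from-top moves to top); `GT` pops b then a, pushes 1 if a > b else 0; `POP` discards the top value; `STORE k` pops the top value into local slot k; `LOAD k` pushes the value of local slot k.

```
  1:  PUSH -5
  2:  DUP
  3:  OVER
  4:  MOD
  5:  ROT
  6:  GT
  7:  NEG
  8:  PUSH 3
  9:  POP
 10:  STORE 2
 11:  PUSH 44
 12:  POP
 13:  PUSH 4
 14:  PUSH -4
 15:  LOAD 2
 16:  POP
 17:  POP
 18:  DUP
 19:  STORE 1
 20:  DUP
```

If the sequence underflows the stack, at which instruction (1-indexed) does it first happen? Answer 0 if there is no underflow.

5

PUSH -5  -5
DUP      -5 -5
OVER     -5 -5 -5
MOD      -5 0
ROT  — needs 3 operands, stack has 2 → underflow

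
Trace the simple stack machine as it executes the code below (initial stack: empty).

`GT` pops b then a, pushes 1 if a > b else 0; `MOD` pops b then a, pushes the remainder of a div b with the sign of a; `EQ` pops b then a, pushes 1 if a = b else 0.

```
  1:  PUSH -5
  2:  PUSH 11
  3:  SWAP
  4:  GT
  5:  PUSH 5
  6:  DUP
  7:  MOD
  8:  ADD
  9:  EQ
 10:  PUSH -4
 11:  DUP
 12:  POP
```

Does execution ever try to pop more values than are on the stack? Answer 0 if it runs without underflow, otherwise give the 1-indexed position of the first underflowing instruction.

PUSH -5 -> -5
PUSH 11 -> -5 11
SWAP    -> 11 -5
GT      -> 1
PUSH 5  -> 1 5
DUP     -> 1 5 5
MOD     -> 1 0
ADD     -> 1
EQ  — needs 2 operands, stack has 1 → underflow

9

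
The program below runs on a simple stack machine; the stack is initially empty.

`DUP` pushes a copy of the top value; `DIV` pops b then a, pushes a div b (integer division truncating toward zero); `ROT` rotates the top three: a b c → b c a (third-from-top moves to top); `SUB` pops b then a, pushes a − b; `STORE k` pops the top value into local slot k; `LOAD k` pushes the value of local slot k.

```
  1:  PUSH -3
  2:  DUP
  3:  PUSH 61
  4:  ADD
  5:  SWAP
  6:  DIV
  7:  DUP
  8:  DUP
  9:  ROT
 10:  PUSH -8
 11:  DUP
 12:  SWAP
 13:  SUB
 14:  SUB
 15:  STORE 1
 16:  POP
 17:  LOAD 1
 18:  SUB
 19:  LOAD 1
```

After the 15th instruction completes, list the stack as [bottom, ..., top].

[-19, -19]

PUSH -3 → [-3]
DUP     → [-3, -3]
PUSH 61 → [-3, -3, 61]
ADD     → [-3, 58]
SWAP    → [58, -3]
DIV     → [-19]
DUP     → [-19, -19]
DUP     → [-19, -19, -19]
ROT     → [-19, -19, -19]
PUSH -8 → [-19, -19, -19, -8]
DUP     → [-19, -19, -19, -8, -8]
SWAP    → [-19, -19, -19, -8, -8]
SUB     → [-19, -19, -19, 0]
SUB     → [-19, -19, -19]
STORE 1 → [-19, -19]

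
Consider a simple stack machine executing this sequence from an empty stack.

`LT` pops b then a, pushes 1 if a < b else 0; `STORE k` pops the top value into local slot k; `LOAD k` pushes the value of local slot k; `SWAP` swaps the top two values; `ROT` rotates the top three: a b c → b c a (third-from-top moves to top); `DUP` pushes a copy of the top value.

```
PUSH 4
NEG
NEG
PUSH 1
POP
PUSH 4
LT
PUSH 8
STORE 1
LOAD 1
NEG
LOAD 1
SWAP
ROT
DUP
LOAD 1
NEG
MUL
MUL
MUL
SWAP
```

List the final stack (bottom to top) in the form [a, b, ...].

PUSH 4   4
NEG      -4
NEG      4
PUSH 1   4 1
POP      4
PUSH 4   4 4
LT       0
PUSH 8   0 8
STORE 1  0
LOAD 1   0 8
NEG      0 -8
LOAD 1   0 -8 8
SWAP     0 8 -8
ROT      8 -8 0
DUP      8 -8 0 0
LOAD 1   8 -8 0 0 8
NEG      8 -8 0 0 -8
MUL      8 -8 0 0
MUL      8 -8 0
MUL      8 0
SWAP     0 8

[0, 8]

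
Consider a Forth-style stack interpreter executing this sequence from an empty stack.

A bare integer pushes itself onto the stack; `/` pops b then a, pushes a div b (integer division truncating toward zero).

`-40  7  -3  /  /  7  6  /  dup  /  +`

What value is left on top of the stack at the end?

21

-40 : [-40]
7   : [-40, 7]
-3  : [-40, 7, -3]
/   : [-40, -2]
/   : [20]
7   : [20, 7]
6   : [20, 7, 6]
/   : [20, 1]
dup : [20, 1, 1]
/   : [20, 1]
+   : [21]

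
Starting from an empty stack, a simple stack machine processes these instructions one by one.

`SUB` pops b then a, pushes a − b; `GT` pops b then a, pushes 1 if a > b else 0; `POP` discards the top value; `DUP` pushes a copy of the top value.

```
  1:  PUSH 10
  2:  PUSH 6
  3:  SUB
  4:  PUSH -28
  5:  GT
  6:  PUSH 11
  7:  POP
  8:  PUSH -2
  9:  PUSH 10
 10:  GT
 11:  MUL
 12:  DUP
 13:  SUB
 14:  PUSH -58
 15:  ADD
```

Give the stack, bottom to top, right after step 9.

PUSH 10  → [10]
PUSH 6   → [10, 6]
SUB      → [4]
PUSH -28 → [4, -28]
GT       → [1]
PUSH 11  → [1, 11]
POP      → [1]
PUSH -2  → [1, -2]
PUSH 10  → [1, -2, 10]

[1, -2, 10]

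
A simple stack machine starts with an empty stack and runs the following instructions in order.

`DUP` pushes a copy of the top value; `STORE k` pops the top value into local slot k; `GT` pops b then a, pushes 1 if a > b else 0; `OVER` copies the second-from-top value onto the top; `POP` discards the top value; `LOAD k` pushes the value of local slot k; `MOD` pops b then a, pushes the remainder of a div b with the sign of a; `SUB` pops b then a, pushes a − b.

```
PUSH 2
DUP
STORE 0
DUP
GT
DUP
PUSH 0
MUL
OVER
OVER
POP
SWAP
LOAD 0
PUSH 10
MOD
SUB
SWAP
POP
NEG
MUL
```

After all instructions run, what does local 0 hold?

2

PUSH 2  → [2]
DUP     → [2, 2]
STORE 0 → [2]
DUP     → [2, 2]
GT      → [0]
DUP     → [0, 0]
PUSH 0  → [0, 0, 0]
MUL     → [0, 0]
OVER    → [0, 0, 0]
OVER    → [0, 0, 0, 0]
POP     → [0, 0, 0]
SWAP    → [0, 0, 0]
LOAD 0  → [0, 0, 0, 2]
PUSH 10 → [0, 0, 0, 2, 10]
MOD     → [0, 0, 0, 2]
SUB     → [0, 0, -2]
SWAP    → [0, -2, 0]
POP     → [0, -2]
NEG     → [0, 2]
MUL     → [0]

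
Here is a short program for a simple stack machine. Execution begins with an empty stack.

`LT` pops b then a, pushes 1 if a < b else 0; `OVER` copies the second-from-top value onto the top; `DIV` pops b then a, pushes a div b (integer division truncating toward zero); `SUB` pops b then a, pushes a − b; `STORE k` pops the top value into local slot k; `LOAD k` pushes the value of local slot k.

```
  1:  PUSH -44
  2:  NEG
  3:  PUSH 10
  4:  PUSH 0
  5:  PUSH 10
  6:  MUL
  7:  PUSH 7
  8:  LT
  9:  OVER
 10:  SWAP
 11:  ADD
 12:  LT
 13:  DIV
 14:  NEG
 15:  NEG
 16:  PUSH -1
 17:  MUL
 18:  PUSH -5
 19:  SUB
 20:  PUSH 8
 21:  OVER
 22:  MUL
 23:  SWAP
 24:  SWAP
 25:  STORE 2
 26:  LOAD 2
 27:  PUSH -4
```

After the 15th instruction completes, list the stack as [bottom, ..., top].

PUSH -44  [-44]
NEG       [44]
PUSH 10   [44, 10]
PUSH 0    [44, 10, 0]
PUSH 10   [44, 10, 0, 10]
MUL       [44, 10, 0]
PUSH 7    [44, 10, 0, 7]
LT        [44, 10, 1]
OVER      [44, 10, 1, 10]
SWAP      [44, 10, 10, 1]
ADD       [44, 10, 11]
LT        [44, 1]
DIV       [44]
NEG       [-44]
NEG       [44]

[44]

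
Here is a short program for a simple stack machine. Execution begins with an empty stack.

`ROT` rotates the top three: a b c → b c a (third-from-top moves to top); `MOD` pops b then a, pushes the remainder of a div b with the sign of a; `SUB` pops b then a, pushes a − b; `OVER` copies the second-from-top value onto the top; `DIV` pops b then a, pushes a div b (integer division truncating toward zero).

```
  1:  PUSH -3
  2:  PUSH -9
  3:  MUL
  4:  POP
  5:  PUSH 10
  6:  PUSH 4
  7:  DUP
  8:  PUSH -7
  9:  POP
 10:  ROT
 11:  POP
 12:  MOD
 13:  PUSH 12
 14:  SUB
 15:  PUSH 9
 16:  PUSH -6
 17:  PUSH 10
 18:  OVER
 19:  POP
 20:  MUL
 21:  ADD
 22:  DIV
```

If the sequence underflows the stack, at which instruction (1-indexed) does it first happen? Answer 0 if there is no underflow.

PUSH -3  [-3]
PUSH -9  [-3, -9]
MUL      [27]
POP      []
PUSH 10  [10]
PUSH 4   [10, 4]
DUP      [10, 4, 4]
PUSH -7  [10, 4, 4, -7]
POP      [10, 4, 4]
ROT      [4, 4, 10]
POP      [4, 4]
MOD      [0]
PUSH 12  [0, 12]
SUB      [-12]
PUSH 9   [-12, 9]
PUSH -6  [-12, 9, -6]
PUSH 10  [-12, 9, -6, 10]
OVER     [-12, 9, -6, 10, -6]
POP      [-12, 9, -6, 10]
MUL      [-12, 9, -60]
ADD      [-12, -51]
DIV      [0]

0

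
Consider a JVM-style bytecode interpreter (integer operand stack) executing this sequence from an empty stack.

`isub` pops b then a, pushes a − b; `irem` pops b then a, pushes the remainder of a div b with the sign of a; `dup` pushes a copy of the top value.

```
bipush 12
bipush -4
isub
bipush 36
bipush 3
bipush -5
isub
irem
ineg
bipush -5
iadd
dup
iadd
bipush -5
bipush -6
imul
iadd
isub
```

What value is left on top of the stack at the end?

bipush 12  [12]
bipush -4  [12, -4]
isub       [16]
bipush 36  [16, 36]
bipush 3   [16, 36, 3]
bipush -5  [16, 36, 3, -5]
isub       [16, 36, 8]
irem       [16, 4]
ineg       [16, -4]
bipush -5  [16, -4, -5]
iadd       [16, -9]
dup        [16, -9, -9]
iadd       [16, -18]
bipush -5  [16, -18, -5]
bipush -6  [16, -18, -5, -6]
imul       [16, -18, 30]
iadd       [16, 12]
isub       [4]

4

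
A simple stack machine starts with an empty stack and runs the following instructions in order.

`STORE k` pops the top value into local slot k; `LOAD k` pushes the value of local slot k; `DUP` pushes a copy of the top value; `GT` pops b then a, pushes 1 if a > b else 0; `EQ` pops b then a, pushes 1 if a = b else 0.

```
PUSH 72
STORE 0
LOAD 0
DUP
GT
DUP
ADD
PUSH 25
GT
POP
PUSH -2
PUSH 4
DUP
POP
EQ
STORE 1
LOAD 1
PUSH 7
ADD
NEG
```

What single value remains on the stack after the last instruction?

-7

PUSH 72 -> [72]
STORE 0 -> []
LOAD 0  -> [72]
DUP     -> [72, 72]
GT      -> [0]
DUP     -> [0, 0]
ADD     -> [0]
PUSH 25 -> [0, 25]
GT      -> [0]
POP     -> []
PUSH -2 -> [-2]
PUSH 4  -> [-2, 4]
DUP     -> [-2, 4, 4]
POP     -> [-2, 4]
EQ      -> [0]
STORE 1 -> []
LOAD 1  -> [0]
PUSH 7  -> [0, 7]
ADD     -> [7]
NEG     -> [-7]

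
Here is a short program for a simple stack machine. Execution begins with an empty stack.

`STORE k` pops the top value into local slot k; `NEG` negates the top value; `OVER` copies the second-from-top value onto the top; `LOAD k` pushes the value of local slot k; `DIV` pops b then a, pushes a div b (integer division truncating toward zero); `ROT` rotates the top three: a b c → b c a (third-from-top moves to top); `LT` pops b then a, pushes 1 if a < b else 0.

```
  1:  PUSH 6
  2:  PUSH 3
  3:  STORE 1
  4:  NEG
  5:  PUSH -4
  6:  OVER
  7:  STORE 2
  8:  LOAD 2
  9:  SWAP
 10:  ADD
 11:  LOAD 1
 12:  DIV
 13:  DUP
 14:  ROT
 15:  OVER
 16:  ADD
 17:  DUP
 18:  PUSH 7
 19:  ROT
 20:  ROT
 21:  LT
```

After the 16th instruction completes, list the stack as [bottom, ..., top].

PUSH 6  : 6
PUSH 3  : 6 3
STORE 1 : 6
NEG     : -6
PUSH -4 : -6 -4
OVER    : -6 -4 -6
STORE 2 : -6 -4
LOAD 2  : -6 -4 -6
SWAP    : -6 -6 -4
ADD     : -6 -10
LOAD 1  : -6 -10 3
DIV     : -6 -3
DUP     : -6 -3 -3
ROT     : -3 -3 -6
OVER    : -3 -3 -6 -3
ADD     : -3 -3 -9

[-3, -3, -9]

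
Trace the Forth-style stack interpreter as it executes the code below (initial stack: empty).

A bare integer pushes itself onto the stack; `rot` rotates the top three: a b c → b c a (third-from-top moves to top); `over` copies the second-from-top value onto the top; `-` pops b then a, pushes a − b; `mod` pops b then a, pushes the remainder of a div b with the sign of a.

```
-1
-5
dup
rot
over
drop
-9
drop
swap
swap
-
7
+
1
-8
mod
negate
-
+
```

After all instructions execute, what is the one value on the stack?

-1      [-1]
-5      [-1, -5]
dup     [-1, -5, -5]
rot     [-5, -5, -1]
over    [-5, -5, -1, -5]
drop    [-5, -5, -1]
-9      [-5, -5, -1, -9]
drop    [-5, -5, -1]
swap    [-5, -1, -5]
swap    [-5, -5, -1]
-       [-5, -4]
7       [-5, -4, 7]
+       [-5, 3]
1       [-5, 3, 1]
-8      [-5, 3, 1, -8]
mod     [-5, 3, 1]
negate  [-5, 3, -1]
-       [-5, 4]
+       [-1]

-1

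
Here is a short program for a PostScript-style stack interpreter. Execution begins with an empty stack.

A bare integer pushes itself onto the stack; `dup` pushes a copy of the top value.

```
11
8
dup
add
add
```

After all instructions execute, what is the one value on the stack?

11  -> 11
8   -> 11 8
dup -> 11 8 8
add -> 11 16
add -> 27

27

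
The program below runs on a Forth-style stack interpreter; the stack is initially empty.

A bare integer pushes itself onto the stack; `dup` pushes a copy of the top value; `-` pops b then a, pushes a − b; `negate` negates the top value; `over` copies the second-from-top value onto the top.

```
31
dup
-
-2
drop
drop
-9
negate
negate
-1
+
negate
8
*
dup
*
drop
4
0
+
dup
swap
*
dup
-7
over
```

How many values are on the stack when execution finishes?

4

31     → [31]
dup    → [31, 31]
-      → [0]
-2     → [0, -2]
drop   → [0]
drop   → []
-9     → [-9]
negate → [9]
negate → [-9]
-1     → [-9, -1]
+      → [-10]
negate → [10]
8      → [10, 8]
*      → [80]
dup    → [80, 80]
*      → [6400]
drop   → []
4      → [4]
0      → [4, 0]
+      → [4]
dup    → [4, 4]
swap   → [4, 4]
*      → [16]
dup    → [16, 16]
-7     → [16, 16, -7]
over   → [16, 16, -7, 16]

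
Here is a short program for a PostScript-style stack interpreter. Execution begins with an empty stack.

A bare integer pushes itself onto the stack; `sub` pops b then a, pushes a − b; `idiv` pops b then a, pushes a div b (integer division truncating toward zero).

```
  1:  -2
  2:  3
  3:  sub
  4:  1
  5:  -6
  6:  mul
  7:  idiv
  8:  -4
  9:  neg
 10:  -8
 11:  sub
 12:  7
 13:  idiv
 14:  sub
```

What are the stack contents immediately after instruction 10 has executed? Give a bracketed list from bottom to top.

-2   -> -2
3    -> -2 3
sub  -> -5
1    -> -5 1
-6   -> -5 1 -6
mul  -> -5 -6
idiv -> 0
-4   -> 0 -4
neg  -> 0 4
-8   -> 0 4 -8

[0, 4, -8]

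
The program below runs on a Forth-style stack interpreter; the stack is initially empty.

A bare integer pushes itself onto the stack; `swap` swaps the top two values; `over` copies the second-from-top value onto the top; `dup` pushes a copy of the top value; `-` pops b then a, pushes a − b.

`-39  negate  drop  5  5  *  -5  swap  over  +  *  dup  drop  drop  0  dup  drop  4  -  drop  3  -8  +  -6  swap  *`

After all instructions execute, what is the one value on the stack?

-39     -39
negate  39
drop    (empty)
5       5
5       5 5
*       25
-5      25 -5
swap    -5 25
over    -5 25 -5
+       -5 20
*       -100
dup     -100 -100
drop    -100
drop    (empty)
0       0
dup     0 0
drop    0
4       0 4
-       -4
drop    (empty)
3       3
-8      3 -8
+       -5
-6      -5 -6
swap    -6 -5
*       30

30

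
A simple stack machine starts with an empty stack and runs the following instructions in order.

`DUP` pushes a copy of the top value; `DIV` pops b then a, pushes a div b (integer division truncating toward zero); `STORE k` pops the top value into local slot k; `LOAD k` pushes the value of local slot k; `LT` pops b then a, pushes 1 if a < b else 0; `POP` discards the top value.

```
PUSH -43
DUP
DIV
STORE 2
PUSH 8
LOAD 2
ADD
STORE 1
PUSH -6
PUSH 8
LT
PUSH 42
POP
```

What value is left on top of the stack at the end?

PUSH -43  [-43]
DUP       [-43, -43]
DIV       [1]
STORE 2   []
PUSH 8    [8]
LOAD 2    [8, 1]
ADD       [9]
STORE 1   []
PUSH -6   [-6]
PUSH 8    [-6, 8]
LT        [1]
PUSH 42   [1, 42]
POP       [1]

1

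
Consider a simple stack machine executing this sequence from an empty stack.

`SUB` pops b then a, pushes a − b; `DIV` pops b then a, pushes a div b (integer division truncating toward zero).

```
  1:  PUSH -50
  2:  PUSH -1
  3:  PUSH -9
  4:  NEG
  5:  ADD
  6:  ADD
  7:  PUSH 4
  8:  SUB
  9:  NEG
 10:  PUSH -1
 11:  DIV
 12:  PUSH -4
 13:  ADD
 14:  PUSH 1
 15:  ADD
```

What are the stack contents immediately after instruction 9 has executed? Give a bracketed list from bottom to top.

[46]

PUSH -50 → [-50]
PUSH -1  → [-50, -1]
PUSH -9  → [-50, -1, -9]
NEG      → [-50, -1, 9]
ADD      → [-50, 8]
ADD      → [-42]
PUSH 4   → [-42, 4]
SUB      → [-46]
NEG      → [46]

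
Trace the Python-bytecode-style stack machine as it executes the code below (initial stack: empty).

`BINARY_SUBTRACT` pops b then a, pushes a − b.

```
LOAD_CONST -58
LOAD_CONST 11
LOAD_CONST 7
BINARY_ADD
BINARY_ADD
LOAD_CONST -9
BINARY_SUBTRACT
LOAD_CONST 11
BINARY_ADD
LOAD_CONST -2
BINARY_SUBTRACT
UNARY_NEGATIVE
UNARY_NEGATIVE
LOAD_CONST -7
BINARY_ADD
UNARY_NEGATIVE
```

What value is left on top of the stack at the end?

25

LOAD_CONST -58   -58
LOAD_CONST 11    -58 11
LOAD_CONST 7     -58 11 7
BINARY_ADD       -58 18
BINARY_ADD       -40
LOAD_CONST -9    -40 -9
BINARY_SUBTRACT  -31
LOAD_CONST 11    -31 11
BINARY_ADD       -20
LOAD_CONST -2    -20 -2
BINARY_SUBTRACT  -18
UNARY_NEGATIVE   18
UNARY_NEGATIVE   -18
LOAD_CONST -7    -18 -7
BINARY_ADD       -25
UNARY_NEGATIVE   25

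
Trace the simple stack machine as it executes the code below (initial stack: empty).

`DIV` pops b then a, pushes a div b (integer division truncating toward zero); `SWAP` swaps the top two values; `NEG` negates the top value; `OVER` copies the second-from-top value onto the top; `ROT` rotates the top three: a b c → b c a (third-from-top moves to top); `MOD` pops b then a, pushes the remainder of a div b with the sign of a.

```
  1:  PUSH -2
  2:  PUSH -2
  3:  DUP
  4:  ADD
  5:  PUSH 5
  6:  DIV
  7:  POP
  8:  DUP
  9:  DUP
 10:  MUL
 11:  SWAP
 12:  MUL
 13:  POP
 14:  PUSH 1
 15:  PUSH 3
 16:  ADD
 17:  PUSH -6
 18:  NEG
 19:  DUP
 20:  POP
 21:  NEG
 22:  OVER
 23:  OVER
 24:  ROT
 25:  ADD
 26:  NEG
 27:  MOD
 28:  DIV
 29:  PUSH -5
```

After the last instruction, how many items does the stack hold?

2

PUSH -2 -> [-2]
PUSH -2 -> [-2, -2]
DUP     -> [-2, -2, -2]
ADD     -> [-2, -4]
PUSH 5  -> [-2, -4, 5]
DIV     -> [-2, 0]
POP     -> [-2]
DUP     -> [-2, -2]
DUP     -> [-2, -2, -2]
MUL     -> [-2, 4]
SWAP    -> [4, -2]
MUL     -> [-8]
POP     -> []
PUSH 1  -> [1]
PUSH 3  -> [1, 3]
ADD     -> [4]
PUSH -6 -> [4, -6]
NEG     -> [4, 6]
DUP     -> [4, 6, 6]
POP     -> [4, 6]
NEG     -> [4, -6]
OVER    -> [4, -6, 4]
OVER    -> [4, -6, 4, -6]
ROT     -> [4, 4, -6, -6]
ADD     -> [4, 4, -12]
NEG     -> [4, 4, 12]
MOD     -> [4, 4]
DIV     -> [1]
PUSH -5 -> [1, -5]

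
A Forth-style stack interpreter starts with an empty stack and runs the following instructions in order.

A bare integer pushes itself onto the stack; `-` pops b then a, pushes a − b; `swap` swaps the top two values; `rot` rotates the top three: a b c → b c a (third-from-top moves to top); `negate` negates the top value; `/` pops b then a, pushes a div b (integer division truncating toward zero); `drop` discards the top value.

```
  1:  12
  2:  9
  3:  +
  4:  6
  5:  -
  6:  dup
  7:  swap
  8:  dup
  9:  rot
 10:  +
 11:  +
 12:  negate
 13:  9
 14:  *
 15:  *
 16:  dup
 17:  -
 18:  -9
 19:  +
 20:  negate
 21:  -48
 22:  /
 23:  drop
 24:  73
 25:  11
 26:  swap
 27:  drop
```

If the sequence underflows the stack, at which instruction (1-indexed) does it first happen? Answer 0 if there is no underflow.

15

12     : 12
9      : 12 9
+      : 21
6      : 21 6
-      : 15
dup    : 15 15
swap   : 15 15
dup    : 15 15 15
rot    : 15 15 15
+      : 15 30
+      : 45
negate : -45
9      : -45 9
*      : -405
*  — needs 2 operands, stack has 1 → underflow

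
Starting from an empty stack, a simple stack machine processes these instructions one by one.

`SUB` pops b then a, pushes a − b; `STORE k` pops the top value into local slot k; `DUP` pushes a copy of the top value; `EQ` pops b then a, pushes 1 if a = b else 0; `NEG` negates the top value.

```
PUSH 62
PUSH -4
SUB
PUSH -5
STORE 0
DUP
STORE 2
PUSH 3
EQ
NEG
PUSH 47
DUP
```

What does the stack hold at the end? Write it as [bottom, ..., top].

PUSH 62  62
PUSH -4  62 -4
SUB      66
PUSH -5  66 -5
STORE 0  66
DUP      66 66
STORE 2  66
PUSH 3   66 3
EQ       0
NEG      0
PUSH 47  0 47
DUP      0 47 47

[0, 47, 47]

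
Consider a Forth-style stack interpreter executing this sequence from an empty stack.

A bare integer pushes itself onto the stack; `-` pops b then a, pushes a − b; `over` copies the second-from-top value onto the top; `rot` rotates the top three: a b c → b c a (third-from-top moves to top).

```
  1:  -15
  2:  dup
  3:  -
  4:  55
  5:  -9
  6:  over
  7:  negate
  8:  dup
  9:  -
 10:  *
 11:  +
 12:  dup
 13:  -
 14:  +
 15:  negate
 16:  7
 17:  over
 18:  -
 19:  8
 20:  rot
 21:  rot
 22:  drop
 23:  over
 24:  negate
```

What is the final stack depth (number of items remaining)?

-15    -> -15
dup    -> -15 -15
-      -> 0
55     -> 0 55
-9     -> 0 55 -9
over   -> 0 55 -9 55
negate -> 0 55 -9 -55
dup    -> 0 55 -9 -55 -55
-      -> 0 55 -9 0
*      -> 0 55 0
+      -> 0 55
dup    -> 0 55 55
-      -> 0 0
+      -> 0
negate -> 0
7      -> 0 7
over   -> 0 7 0
-      -> 0 7
8      -> 0 7 8
rot    -> 7 8 0
rot    -> 8 0 7
drop   -> 8 0
over   -> 8 0 8
negate -> 8 0 -8

3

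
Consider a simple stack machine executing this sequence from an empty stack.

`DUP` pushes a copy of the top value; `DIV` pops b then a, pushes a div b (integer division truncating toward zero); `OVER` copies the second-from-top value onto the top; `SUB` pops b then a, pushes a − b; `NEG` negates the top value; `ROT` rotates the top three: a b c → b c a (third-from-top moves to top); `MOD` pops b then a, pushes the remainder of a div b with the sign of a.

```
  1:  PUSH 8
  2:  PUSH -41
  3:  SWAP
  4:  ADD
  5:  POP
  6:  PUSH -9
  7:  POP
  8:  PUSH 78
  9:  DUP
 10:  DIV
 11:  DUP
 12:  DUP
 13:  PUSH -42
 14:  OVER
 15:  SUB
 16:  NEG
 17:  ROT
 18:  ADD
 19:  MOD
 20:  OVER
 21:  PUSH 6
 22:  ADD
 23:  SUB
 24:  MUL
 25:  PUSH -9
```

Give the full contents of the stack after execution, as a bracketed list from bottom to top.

PUSH 8   → [8]
PUSH -41 → [8, -41]
SWAP     → [-41, 8]
ADD      → [-33]
POP      → []
PUSH -9  → [-9]
POP      → []
PUSH 78  → [78]
DUP      → [78, 78]
DIV      → [1]
DUP      → [1, 1]
DUP      → [1, 1, 1]
PUSH -42 → [1, 1, 1, -42]
OVER     → [1, 1, 1, -42, 1]
SUB      → [1, 1, 1, -43]
NEG      → [1, 1, 1, 43]
ROT      → [1, 1, 43, 1]
ADD      → [1, 1, 44]
MOD      → [1, 1]
OVER     → [1, 1, 1]
PUSH 6   → [1, 1, 1, 6]
ADD      → [1, 1, 7]
SUB      → [1, -6]
MUL      → [-6]
PUSH -9  → [-6, -9]

[-6, -9]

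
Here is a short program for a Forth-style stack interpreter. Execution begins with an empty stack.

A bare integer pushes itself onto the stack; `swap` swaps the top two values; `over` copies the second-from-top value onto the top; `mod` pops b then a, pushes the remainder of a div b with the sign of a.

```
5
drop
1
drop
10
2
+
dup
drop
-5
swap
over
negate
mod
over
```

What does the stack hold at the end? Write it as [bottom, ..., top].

5      -> 5
drop   -> (empty)
1      -> 1
drop   -> (empty)
10     -> 10
2      -> 10 2
+      -> 12
dup    -> 12 12
drop   -> 12
-5     -> 12 -5
swap   -> -5 12
over   -> -5 12 -5
negate -> -5 12 5
mod    -> -5 2
over   -> -5 2 -5

[-5, 2, -5]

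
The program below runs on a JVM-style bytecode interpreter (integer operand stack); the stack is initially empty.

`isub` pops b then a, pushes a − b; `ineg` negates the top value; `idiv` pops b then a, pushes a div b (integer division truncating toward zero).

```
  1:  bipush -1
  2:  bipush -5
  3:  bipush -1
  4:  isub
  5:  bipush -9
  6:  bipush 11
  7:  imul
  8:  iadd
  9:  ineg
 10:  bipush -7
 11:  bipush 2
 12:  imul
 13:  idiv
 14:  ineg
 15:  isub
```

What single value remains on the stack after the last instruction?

bipush -1 → [-1]
bipush -5 → [-1, -5]
bipush -1 → [-1, -5, -1]
isub      → [-1, -4]
bipush -9 → [-1, -4, -9]
bipush 11 → [-1, -4, -9, 11]
imul      → [-1, -4, -99]
iadd      → [-1, -103]
ineg      → [-1, 103]
bipush -7 → [-1, 103, -7]
bipush 2  → [-1, 103, -7, 2]
imul      → [-1, 103, -14]
idiv      → [-1, -7]
ineg      → [-1, 7]
isub      → [-8]

-8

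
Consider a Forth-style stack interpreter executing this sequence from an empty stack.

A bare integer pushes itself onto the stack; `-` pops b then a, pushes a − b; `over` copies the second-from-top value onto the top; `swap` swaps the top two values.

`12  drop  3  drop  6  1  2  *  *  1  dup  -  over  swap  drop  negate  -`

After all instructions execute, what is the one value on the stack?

12     → 12
drop   → (empty)
3      → 3
drop   → (empty)
6      → 6
1      → 6 1
2      → 6 1 2
*      → 6 2
*      → 12
1      → 12 1
dup    → 12 1 1
-      → 12 0
over   → 12 0 12
swap   → 12 12 0
drop   → 12 12
negate → 12 -12
-      → 24

24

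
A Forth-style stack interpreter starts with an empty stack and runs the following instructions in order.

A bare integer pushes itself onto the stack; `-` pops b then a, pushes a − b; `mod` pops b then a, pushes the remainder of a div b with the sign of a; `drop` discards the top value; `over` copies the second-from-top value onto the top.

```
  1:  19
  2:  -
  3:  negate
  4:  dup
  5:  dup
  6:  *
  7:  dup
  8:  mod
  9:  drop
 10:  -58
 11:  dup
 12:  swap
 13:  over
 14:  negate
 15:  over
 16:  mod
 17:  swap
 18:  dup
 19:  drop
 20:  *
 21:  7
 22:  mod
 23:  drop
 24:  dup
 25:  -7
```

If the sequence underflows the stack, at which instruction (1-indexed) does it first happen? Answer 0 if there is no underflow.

2

19  [19]
-  — needs 2 operands, stack has 1 → underflow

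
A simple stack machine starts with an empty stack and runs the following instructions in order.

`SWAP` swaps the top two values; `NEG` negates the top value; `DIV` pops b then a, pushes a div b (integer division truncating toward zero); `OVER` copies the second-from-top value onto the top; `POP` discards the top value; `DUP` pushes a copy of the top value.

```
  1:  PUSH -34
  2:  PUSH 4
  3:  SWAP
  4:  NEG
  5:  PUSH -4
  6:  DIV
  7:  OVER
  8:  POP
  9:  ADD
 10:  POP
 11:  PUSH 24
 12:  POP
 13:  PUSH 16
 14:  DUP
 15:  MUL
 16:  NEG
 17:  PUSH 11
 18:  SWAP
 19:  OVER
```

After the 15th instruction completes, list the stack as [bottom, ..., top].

[256]

PUSH -34 -> [-34]
PUSH 4   -> [-34, 4]
SWAP     -> [4, -34]
NEG      -> [4, 34]
PUSH -4  -> [4, 34, -4]
DIV      -> [4, -8]
OVER     -> [4, -8, 4]
POP      -> [4, -8]
ADD      -> [-4]
POP      -> []
PUSH 24  -> [24]
POP      -> []
PUSH 16  -> [16]
DUP      -> [16, 16]
MUL      -> [256]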